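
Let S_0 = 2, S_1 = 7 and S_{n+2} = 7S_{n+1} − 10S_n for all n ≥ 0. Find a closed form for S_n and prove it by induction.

Claim: S_n = 2^n + 5^n.

Base cases: S_0 = 2 and 2^0 + 5^0 = 2; S_1 = 7 and 2^1 + 5^1 = 7.
Assume S_j = 2^j + 5^j for all 0 ≤ j ≤ r, where r ≥ 1.
Then S_{r+1} = 7S_r − 10S_{r−1} = 7·(2^r + 5^r) − 10·(2^{r−1} + 5^{r−1}) = (7·2 − 10)2^{r−1} + (7·5 − 10)5^{r−1} = 4·2^{r−1} + 25·5^{r−1} = 2^{r+1} + 5^{r+1}.
This completes the inductive step, so S_n = 2^n + 5^n for all n ≥ 0.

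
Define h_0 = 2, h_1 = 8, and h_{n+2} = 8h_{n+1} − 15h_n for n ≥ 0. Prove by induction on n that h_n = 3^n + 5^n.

Base cases: h_0 = 2 and 3^0 + 5^0 = 2; h_1 = 8 and 3^1 + 5^1 = 8.
Assume h_j = 3^j + 5^j for all 0 ≤ j ≤ k, where k ≥ 1.
Then h_{k+1} = 8h_k − 15h_{k−1} = 8·(3^k + 5^k) − 15·(3^{k−1} + 5^{k−1}) = (8·3 − 15)3^{k−1} + (8·5 − 15)5^{k−1} = 9·3^{k−1} + 25·5^{k−1} = 3^{k+1} + 5^{k+1}.
This completes the inductive step, so h_n = 3^n + 5^n for all n ≥ 0.

h_n = 3^n + 5^n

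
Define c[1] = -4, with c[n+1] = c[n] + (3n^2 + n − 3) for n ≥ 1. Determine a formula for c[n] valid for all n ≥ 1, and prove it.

Claim: c[n] = n^3 − n^2 − 3n − 1.

Base case: c[1] = -4, and 1^3 − 1^2 − 3·1 − 1 = -4.
Assume c[m] = m^3 − m^2 − 3m − 1.
Then c[m+1] = c[m] + (3m^2 + m − 3) = (m^3 − m^2 − 3m − 1) + (3m^2 + m − 3) = m^3 + 2m^2 − 2m − 4,
and (m+1)^3 − (m+1)^2 − 3·(m+1) − 1 = m^3 + 2m^2 − 2m − 4.
By induction, c[n] = n^3 − n^2 − 3n − 1 for all n ≥ 1.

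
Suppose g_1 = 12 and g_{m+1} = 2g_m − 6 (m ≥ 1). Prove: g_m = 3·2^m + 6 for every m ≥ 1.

Base case: g_1 = 12, and 3·2^1 + 6 = 6 + 6 = 12.
Assume g_k = 3·2^k + 6 for some k ≥ 1.
Then g_{k+1} = 2g_k − 6 = 2·(3·2^k + 6) − 6 = 6·2^k + 12 − 6 = 3·2^{k+1} + 6.
Hence g_m = 3·2^m + 6 for every m ≥ 1, by induction.

g_m = 3·2^m + 6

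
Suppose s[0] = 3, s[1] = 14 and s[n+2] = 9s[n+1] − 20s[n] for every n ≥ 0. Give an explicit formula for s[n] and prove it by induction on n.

Claim: s[n] = 2·5^n + 4^n.

Base cases: s[0] = 3 and 2·5^0 + 4^0 = 3; s[1] = 14 and 2·5^1 + 4^1 = 14.
Assume s[i] = 2·5^i + 4^i for all 0 ≤ i ≤ j, where j ≥ 1.
Then s[j+1] = 9s[j] − 20s[j−1] = 9·(2·5^j + 4^j) − 20·(2·5^{j−1} + 4^{j−1}) = 2·(9·5 − 20)5^{j−1} + (9·4 − 20)4^{j−1} = 50·5^{j−1} + 16·4^{j−1} = 2·5^{j+1} + 4^{j+1}.
This completes the inductive step, so s[n] = 2·5^n + 4^n for all n ≥ 0.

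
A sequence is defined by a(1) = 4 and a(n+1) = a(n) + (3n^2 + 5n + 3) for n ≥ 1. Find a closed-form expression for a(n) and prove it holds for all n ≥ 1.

Claim: a(n) = n^3 + n^2 + n + 1.

Base case: a(1) = 4, and 1^3 + 1^2 + 1 + 1 = 4.
Assume a(r) = r^3 + r^2 + r + 1.
Then a(r+1) = a(r) + (3r^2 + 5r + 3) = (r^3 + r^2 + r + 1) + (3r^2 + 5r + 3) = r^3 + 4r^2 + 6r + 4,
and (r+1)^3 + (r+1)^2 + (r+1) + 1 = r^3 + 4r^2 + 6r + 4.
By induction, a(n) = n^3 + n^2 + n + 1 for all n ≥ 1.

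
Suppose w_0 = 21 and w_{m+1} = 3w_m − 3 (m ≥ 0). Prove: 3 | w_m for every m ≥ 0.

Base case: w_0 = 21 = 3·7, so 3 | w_0.
Assume 3 | w_r, so w_r = 3t for some integer t.
Then w_{r+1} = 3w_r − 3 = 3·(3t) − 3 = 3(3t − 1), so 3 | w_{r+1}.
By induction, 3 | w_m for all m ≥ 0.

3 | w_m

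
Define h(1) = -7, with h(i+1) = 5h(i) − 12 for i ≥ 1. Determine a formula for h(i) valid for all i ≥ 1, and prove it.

Claim: h(i) = -2·5^i + 3.

Base case: h(1) = -7, and -2·5^1 + 3 = -10 + 3 = -7.
Assume h(j) = -2·5^j + 3 for some j ≥ 1.
Then h(j+1) = 5h(j) − 12 = 5·(-2·5^j + 3) − 12 = -10·5^j + 15 − 12 = -2·5^{j+1} + 3.
So the formula holds for j+1, and by induction h(i) = -2·5^i + 3 for all i ≥ 1.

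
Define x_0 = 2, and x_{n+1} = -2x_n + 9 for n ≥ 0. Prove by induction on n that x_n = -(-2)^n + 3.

Base case: x_0 = 2, and -(-2)^0 + 3 = -1 + 3 = 2.
Assume x_j = -(-2)^j + 3 for some j ≥ 0.
Then x_{j+1} = -2x_j + 9 = -2·(-(-2)^j + 3) + 9 = 2·(-2)^j − 6 + 9 = -(-2)^{j+1} + 3.
Hence x_n = -(-2)^n + 3 for every n ≥ 0, by induction.

x_n = -(-2)^n + 3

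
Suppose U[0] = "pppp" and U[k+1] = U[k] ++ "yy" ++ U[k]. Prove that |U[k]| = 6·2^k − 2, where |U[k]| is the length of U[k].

Base case: |U[0]| = 4, and 6·2^0 − 2 = 4.
Assume |U[r]| = 6·2^r − 2.
Then |U[r+1]| = |U[r]| + 2 + |U[r]| = 2|U[r]| + 2 = 2(6·2^r − 2) + 2 = 6·2^{r+1} − 4 + 2 = 6·2^{r+1} − 2.
So the formula holds for r+1, and by induction |U[k]| = 6·2^k − 2 for all k ≥ 0.

|U[k]| = 6·2^k − 2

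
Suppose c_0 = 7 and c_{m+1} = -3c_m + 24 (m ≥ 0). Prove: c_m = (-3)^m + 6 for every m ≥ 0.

Base case: c_0 = 7, and (-3)^0 + 6 = 1 + 6 = 7.
Assume c_r = (-3)^r + 6 for some r ≥ 0.
Then c_{r+1} = -3c_r + 24 = -3·((-3)^r + 6) + 24 = -3·(-3)^r − 18 + 24 = (-3)^{r+1} + 6.
By induction, c_m = (-3)^m + 6 for all m ≥ 0.

c_m = (-3)^m + 6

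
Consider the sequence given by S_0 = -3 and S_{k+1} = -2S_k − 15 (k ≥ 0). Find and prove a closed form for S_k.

Claim: S_k = 2·(-2)^k − 5.

Base case: S_0 = -3, and 2·(-2)^0 − 5 = 2 − 5 = -3.
Assume S_j = 2·(-2)^j − 5 for some j ≥ 0.
Then S_{j+1} = -2S_j − 15 = -2·(2·(-2)^j − 5) − 15 = -4·(-2)^j + 10 − 15 = 2·(-2)^{j+1} − 5.
So the formula holds for j+1, and by induction S_k = 2·(-2)^k − 5 for all k ≥ 0.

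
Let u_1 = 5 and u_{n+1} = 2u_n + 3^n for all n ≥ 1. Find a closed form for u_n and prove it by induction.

Claim: u_n = 2^n + 3^n.

Base case: u_1 = 5, and 2^1 + 3^1 = 2 + 3 = 5.
Assume u_k = 2^k + 3^k for some k ≥ 1.
Then u_{k+1} = 2u_k + 3^k = 2·(2^k + 3^k) + 3^k = 2^{k+1} + 2·3^k + 3^k = 2^{k+1} + 3·3^k = 2^{k+1} + 3^{k+1}.
So the formula holds for k+1, and by induction u_n = 2^n + 3^n for all n ≥ 1.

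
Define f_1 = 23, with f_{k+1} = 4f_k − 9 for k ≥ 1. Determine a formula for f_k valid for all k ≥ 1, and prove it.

Claim: f_k = 5·4^k + 3.

Base case: f_1 = 23, and 5·4^1 + 3 = 20 + 3 = 23.
Assume f_r = 5·4^r + 3 for some r ≥ 1.
Then f_{r+1} = 4f_r − 9 = 4·(5·4^r + 3) − 9 = 20·4^r + 12 − 9 = 5·4^{r+1} + 3.
Hence f_k = 5·4^k + 3 for every k ≥ 1, by induction.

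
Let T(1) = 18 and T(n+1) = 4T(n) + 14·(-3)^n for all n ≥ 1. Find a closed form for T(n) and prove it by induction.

Claim: T(n) = 3·4^n − 2·(-3)^n.

Base case: T(1) = 18, and 3·4^1 − 2·(-3)^1 = 12 + 6 = 18.
Assume T(r) = 3·4^r − 2·(-3)^r for some r ≥ 1.
Then T(r+1) = 4T(r) + 14·(-3)^r = 4·(3·4^r − 2·(-3)^r) + 14·(-3)^r = 3·4^{r+1} − 8·(-3)^r + 14·(-3)^r = 3·4^{r+1} + 6·(-3)^r = 3·4^{r+1} − 2·(-3)^{r+1}.
This completes the inductive step, so T(n) = 3·4^n − 2·(-3)^n for all n ≥ 1.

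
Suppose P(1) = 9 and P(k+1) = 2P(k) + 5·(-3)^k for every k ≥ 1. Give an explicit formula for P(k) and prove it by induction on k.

Claim: P(k) = 3·2^k − (-3)^k.

Base case: P(1) = 9, and 3·2^1 − (-3)^1 = 6 + 3 = 9.
Assume P(m) = 3·2^m − (-3)^m for some m ≥ 1.
Then P(m+1) = 2P(m) + 5·(-3)^m = 2·(3·2^m − (-3)^m) + 5·(-3)^m = 3·2^{m+1} − 2·(-3)^m + 5·(-3)^m = 3·2^{m+1} + 3·(-3)^m = 3·2^{m+1} − (-3)^{m+1}.
By induction, P(k) = 3·2^k − (-3)^k for all k ≥ 1.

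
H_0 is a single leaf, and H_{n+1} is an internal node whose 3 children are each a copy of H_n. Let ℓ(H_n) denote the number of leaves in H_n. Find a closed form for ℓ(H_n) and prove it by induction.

Claim: ℓ(H_n) = 3^n.

Base case: ℓ(H_0) = 1, and 3^0 = 1.
Assume ℓ(H_r) = 3^r.
Then ℓ(H_{r+1}) = 3·ℓ(H_r) = 3·3^r = 3^{r+1}.
Hence ℓ(H_n) = 3^n for every n ≥ 0, by induction.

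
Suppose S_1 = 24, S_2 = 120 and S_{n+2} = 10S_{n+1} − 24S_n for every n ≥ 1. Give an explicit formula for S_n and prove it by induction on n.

Claim: S_n = 3·4^n + 2·6^n.

Base cases: S_1 = 24 and 3·4^1 + 2·6^1 = 24; S_2 = 120 and 3·4^2 + 2·6^2 = 120.
Assume S_j = 3·4^j + 2·6^j for all 1 ≤ j ≤ k, where k ≥ 2.
Then S_{k+1} = 10S_k − 24S_{k−1} = 10·(3·4^k + 2·6^k) − 24·(3·4^{k−1} + 2·6^{k−1}) = 3·(10·4 − 24)4^{k−1} + 2·(10·6 − 24)6^{k−1} = 48·4^{k−1} + 72·6^{k−1} = 3·4^{k+1} + 2·6^{k+1}.
So the formula holds for k+1, and by strong induction S_n = 3·4^n + 2·6^n for all n ≥ 1.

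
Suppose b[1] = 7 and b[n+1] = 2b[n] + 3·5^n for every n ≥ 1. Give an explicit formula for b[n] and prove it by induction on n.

Claim: b[n] = 2^n + 5^n.

Base case: b[1] = 7, and 2^1 + 5^1 = 2 + 5 = 7.
Assume b[k] = 2^k + 5^k for some k ≥ 1.
Then b[k+1] = 2b[k] + 3·5^k = 2·(2^k + 5^k) + 3·5^k = 2^{k+1} + 2·5^k + 3·5^k = 2^{k+1} + 5·5^k = 2^{k+1} + 5^{k+1}.
So the formula holds for k+1, and by induction b[n] = 2^n + 5^n for all n ≥ 1.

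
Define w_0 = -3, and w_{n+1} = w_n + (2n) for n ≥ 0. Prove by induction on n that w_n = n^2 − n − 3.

Base case: w_0 = -3, and 0^2 − 0 − 3 = -3.
Assume w_k = k^2 − k − 3.
Then w_{k+1} = w_k + (2k) = (k^2 − k − 3) + (2k) = k^2 + k − 3,
and (k+1)^2 − (k+1) − 3 = k^2 + k − 3.
Hence w_n = n^2 − n − 3 for every n ≥ 0, by induction.

w_n = n^2 − n − 3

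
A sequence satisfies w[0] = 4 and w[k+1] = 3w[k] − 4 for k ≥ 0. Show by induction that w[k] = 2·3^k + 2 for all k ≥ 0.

Base case: w[0] = 4, and 2·3^0 + 2 = 2 + 2 = 4.
Assume w[j] = 2·3^j + 2 for some j ≥ 0.
Then w[j+1] = 3w[j] − 4 = 3·(2·3^j + 2) − 4 = 6·3^j + 6 − 4 = 2·3^{j+1} + 2.
This completes the inductive step, so w[k] = 2·3^k + 2 for all k ≥ 0.

w[k] = 2·3^k + 2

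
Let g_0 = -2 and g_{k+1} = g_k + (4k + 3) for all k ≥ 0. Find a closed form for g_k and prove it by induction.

Claim: g_k = 2k^2 + k − 2.

Base case: g_0 = -2, and 2·0^2 + 0 − 2 = -2.
Assume g_r = 2r^2 + r − 2.
Then g_{r+1} = g_r + (4r + 3) = (2r^2 + r − 2) + (4r + 3) = 2r^2 + 5r + 1,
and 2·(r+1)^2 + (r+1) − 2 = 2r^2 + 5r + 1.
Hence g_k = 2k^2 + k − 2 for every k ≥ 0, by induction.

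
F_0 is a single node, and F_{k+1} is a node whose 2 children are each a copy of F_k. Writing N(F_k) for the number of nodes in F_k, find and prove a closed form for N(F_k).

Claim: N(F_k) = 2^{k+1} − 1.

Base case: N(F_0) = 1, and 2^{0+1} − 1 = 1.
Assume N(F_m) = 2^{m+1} − 1.
Then N(F_{m+1}) = 1 + 2N(F_m) = 1 + 2(2^{m+1} − 1) = 2^{m+2} − 2 + 1 = 2^{m+2} − 1.
By induction, N(F_k) = 2^{k+1} − 1 for all k ≥ 0.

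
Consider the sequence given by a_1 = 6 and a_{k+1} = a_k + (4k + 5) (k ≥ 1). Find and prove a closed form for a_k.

Claim: a_k = 2k^2 + 3k + 1.

Base case: a_1 = 6, and 2·1^2 + 3·1 + 1 = 6.
Assume a_j = 2j^2 + 3j + 1.
Then a_{j+1} = a_j + (4j + 5) = (2j^2 + 3j + 1) + (4j + 5) = 2j^2 + 7j + 6,
and 2·(j+1)^2 + 3·(j+1) + 1 = 2j^2 + 7j + 6.
By induction, a_k = 2k^2 + 3k + 1 for all k ≥ 1.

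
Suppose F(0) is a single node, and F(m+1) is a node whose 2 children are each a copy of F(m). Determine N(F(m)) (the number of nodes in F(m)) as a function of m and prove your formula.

Claim: N(F(m)) = 2^{m+1} − 1.

Base case: N(F(0)) = 1, and 2^{0+1} − 1 = 1.
Assume N(F(k)) = 2^{k+1} − 1.
Then N(F(k+1)) = 1 + 2N(F(k)) = 1 + 2(2^{k+1} − 1) = 2^{k+2} − 2 + 1 = 2^{k+2} − 1.
This completes the inductive step, so N(F(m)) = 2^{m+1} − 1 for all m ≥ 0.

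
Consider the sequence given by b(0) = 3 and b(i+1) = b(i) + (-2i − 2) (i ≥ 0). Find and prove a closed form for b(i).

Claim: b(i) = -i^2 − i + 3.

Base case: b(0) = 3, and -0^2 − 0 + 3 = 3.
Assume b(j) = -j^2 − j + 3.
Then b(j+1) = b(j) + (-2j − 2) = (-j^2 − j + 3) + (-2j − 2) = -j^2 − 3j + 1,
and -(j+1)^2 − (j+1) + 3 = -j^2 − 3j + 1.
By induction, b(i) = -i^2 − i + 3 for all i ≥ 0.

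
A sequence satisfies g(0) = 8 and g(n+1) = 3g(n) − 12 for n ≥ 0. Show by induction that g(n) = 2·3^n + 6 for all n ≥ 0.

Base case: g(0) = 8, and 2·3^0 + 6 = 2 + 6 = 8.
Assume g(k) = 2·3^k + 6 for some k ≥ 0.
Then g(k+1) = 3g(k) − 12 = 3·(2·3^k + 6) − 12 = 6·3^k + 18 − 12 = 2·3^{k+1} + 6.
By induction, g(n) = 2·3^n + 6 for all n ≥ 0.

g(n) = 2·3^n + 6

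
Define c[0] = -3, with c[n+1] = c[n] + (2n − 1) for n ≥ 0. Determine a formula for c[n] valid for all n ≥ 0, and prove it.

Claim: c[n] = n^2 − 2n − 3.

Base case: c[0] = -3, and 0^2 − 2·0 − 3 = -3.
Assume c[r] = r^2 − 2r − 3.
Then c[r+1] = c[r] + (2r − 1) = (r^2 − 2r − 3) + (2r − 1) = r^2 − 4,
and (r+1)^2 − 2·(r+1) − 3 = r^2 − 4.
By induction, c[n] = n^2 − 2n − 3 for all n ≥ 0.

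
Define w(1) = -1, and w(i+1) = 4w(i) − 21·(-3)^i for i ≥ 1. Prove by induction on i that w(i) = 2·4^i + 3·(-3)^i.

Base case: w(1) = -1, and 2·4^1 + 3·(-3)^1 = 8 − 9 = -1.
Assume w(m) = 2·4^m + 3·(-3)^m for some m ≥ 1.
Then w(m+1) = 4w(m) − 21·(-3)^m = 4·(2·4^m + 3·(-3)^m) − 21·(-3)^m = 2·4^{m+1} + 12·(-3)^m − 21·(-3)^m = 2·4^{m+1} − 9·(-3)^m = 2·4^{m+1} + 3·(-3)^{m+1}.
So the formula holds for m+1, and by induction w(i) = 2·4^i + 3·(-3)^i for all i ≥ 1.

w(i) = 2·4^i + 3·(-3)^i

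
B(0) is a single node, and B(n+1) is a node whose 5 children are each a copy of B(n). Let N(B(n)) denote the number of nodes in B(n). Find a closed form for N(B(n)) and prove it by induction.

Claim: N(B(n)) = (5^{n+1} − 1)/4.

Base case: N(B(0)) = 1, and (5^{0+1} − 1)/4 = 1.
Assume N(B(m)) = (5^{m+1} − 1)/4.
Then N(B(m+1)) = 1 + 5N(B(m)) = 1 + 5·(5^{m+1} − 1)/4 = 1 + (5^{m+2} − 5)/4 = (4 + 5^{m+2} − 5)/4 = (5^{m+2} − 1)/4.
Hence N(B(n)) = (5^{n+1} − 1)/4 for every n ≥ 0, by induction.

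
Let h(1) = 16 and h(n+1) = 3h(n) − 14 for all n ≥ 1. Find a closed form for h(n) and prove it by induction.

Claim: h(n) = 3^{n+1} + 7.

Base case: h(1) = 16, and 3^{1+1} + 7 = 9 + 7 = 16.
Assume h(r) = 3^{r+1} + 7 for some r ≥ 1.
Then h(r+1) = 3h(r) − 14 = 3·(3^{r+1} + 7) − 14 = 3^{r+2} + 21 − 14 = 3^{r+2} + 7.
So the formula holds for r+1, and by induction h(n) = 3^{n+1} + 7 for all n ≥ 1.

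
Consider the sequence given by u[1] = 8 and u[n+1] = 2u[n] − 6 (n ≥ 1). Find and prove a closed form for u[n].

Claim: u[n] = 2^n + 6.

Base case: u[1] = 8, and 2^1 + 6 = 2 + 6 = 8.
Assume u[k] = 2^k + 6 for some k ≥ 1.
Then u[k+1] = 2u[k] − 6 = 2·(2^k + 6) − 6 = 2^{k+1} + 12 − 6 = 2^{k+1} + 6.
Hence u[n] = 2^n + 6 for every n ≥ 1, by induction.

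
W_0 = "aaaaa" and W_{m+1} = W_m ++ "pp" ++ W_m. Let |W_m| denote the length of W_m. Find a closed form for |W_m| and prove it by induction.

Claim: |W_m| = 7·2^m − 2.

Base case: |W_0| = 5, and 7·2^0 − 2 = 5.
Assume |W_r| = 7·2^r − 2.
Then |W_{r+1}| = |W_r| + 2 + |W_r| = 2|W_r| + 2 = 2(7·2^r − 2) + 2 = 7·2^{r+1} − 4 + 2 = 7·2^{r+1} − 2.
This completes the inductive step, so |W_m| = 7·2^m − 2 for all m ≥ 0.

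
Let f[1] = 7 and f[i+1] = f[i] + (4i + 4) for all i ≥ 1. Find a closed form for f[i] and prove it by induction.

Claim: f[i] = 2i^2 + 2i + 3.

Base case: f[1] = 7, and 2·1^2 + 2·1 + 3 = 7.
Assume f[k] = 2k^2 + 2k + 3.
Then f[k+1] = f[k] + (4k + 4) = (2k^2 + 2k + 3) + (4k + 4) = 2k^2 + 6k + 7,
and 2·(k+1)^2 + 2·(k+1) + 3 = 2k^2 + 6k + 7.
This completes the inductive step, so f[i] = 2i^2 + 2i + 3 for all i ≥ 1.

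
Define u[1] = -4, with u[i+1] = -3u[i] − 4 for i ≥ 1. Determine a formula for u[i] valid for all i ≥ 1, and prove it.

Claim: u[i] = (-3)^i − 1.

Base case: u[1] = -4, and (-3)^1 − 1 = -3 − 1 = -4.
Assume u[r] = (-3)^r − 1 for some r ≥ 1.
Then u[r+1] = -3u[r] − 4 = -3·((-3)^r − 1) − 4 = -3·(-3)^r + 3 − 4 = (-3)^{r+1} − 1.
Hence u[i] = (-3)^i − 1 for every i ≥ 1, by induction.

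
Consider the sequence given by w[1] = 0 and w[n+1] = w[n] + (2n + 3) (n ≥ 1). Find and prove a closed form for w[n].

Claim: w[n] = n^2 + 2n − 3.

Base case: w[1] = 0, and 1^2 + 2·1 − 3 = 0.
Assume w[m] = m^2 + 2m − 3.
Then w[m+1] = w[m] + (2m + 3) = (m^2 + 2m − 3) + (2m + 3) = m^2 + 4m,
and (m+1)^2 + 2·(m+1) − 3 = m^2 + 4m.
This completes the inductive step, so w[n] = n^2 + 2n − 3 for all n ≥ 1.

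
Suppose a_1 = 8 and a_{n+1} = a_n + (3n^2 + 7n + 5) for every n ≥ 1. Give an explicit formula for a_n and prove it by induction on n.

Claim: a_n = n^3 + 2n^2 + 2n + 3.

Base case: a_1 = 8, and 1^3 + 2·1^2 + 2·1 + 3 = 8.
Assume a_j = j^3 + 2j^2 + 2j + 3.
Then a_{j+1} = a_j + (3j^2 + 7j + 5) = (j^3 + 2j^2 + 2j + 3) + (3j^2 + 7j + 5) = j^3 + 5j^2 + 9j + 8,
and (j+1)^3 + 2·(j+1)^2 + 2·(j+1) + 3 = j^3 + 5j^2 + 9j + 8.
This completes the inductive step, so a_n = n^3 + 2n^2 + 2n + 3 for all n ≥ 1.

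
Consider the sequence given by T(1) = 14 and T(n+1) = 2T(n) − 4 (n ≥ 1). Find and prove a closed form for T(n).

Claim: T(n) = 5·2^n + 4.

Base case: T(1) = 14, and 5·2^1 + 4 = 10 + 4 = 14.
Assume T(j) = 5·2^j + 4 for some j ≥ 1.
Then T(j+1) = 2T(j) − 4 = 2·(5·2^j + 4) − 4 = 10·2^j + 8 − 4 = 5·2^{j+1} + 4.
So the formula holds for j+1, and by induction T(n) = 5·2^n + 4 for all n ≥ 1.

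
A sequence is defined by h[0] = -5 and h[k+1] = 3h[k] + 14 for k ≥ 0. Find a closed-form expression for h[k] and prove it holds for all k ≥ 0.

Claim: h[k] = 2·3^k − 7.

Base case: h[0] = -5, and 2·3^0 − 7 = 2 − 7 = -5.
Assume h[j] = 2·3^j − 7 for some j ≥ 0.
Then h[j+1] = 3h[j] + 14 = 3·(2·3^j − 7) + 14 = 6·3^j − 21 + 14 = 2·3^{j+1} − 7.
This completes the inductive step, so h[k] = 2·3^k − 7 for all k ≥ 0.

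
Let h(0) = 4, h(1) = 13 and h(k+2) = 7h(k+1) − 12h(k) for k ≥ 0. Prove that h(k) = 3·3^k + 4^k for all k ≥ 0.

Base cases: h(0) = 4 and 3·3^0 + 4^0 = 4; h(1) = 13 and 3·3^1 + 4^1 = 13.
Assume h(j) = 3·3^j + 4^j for all 0 ≤ j ≤ r, where r ≥ 1.
Then h(r+1) = 7h(r) − 12h(r−1) = 7·(3·3^r + 4^r) − 12·(3·3^{r−1} + 4^{r−1}) = 3·(7·3 − 12)3^{r−1} + (7·4 − 12)4^{r−1} = 27·3^{r−1} + 16·4^{r−1} = 3·3^{r+1} + 4^{r+1}.
So the formula holds for r+1, and by strong induction h(k) = 3·3^k + 4^k for all k ≥ 0.

h(k) = 3·3^k + 4^k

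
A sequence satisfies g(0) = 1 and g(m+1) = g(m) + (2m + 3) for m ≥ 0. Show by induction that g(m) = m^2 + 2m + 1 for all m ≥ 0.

Base case: g(0) = 1, and 0^2 + 2·0 + 1 = 1.
Assume g(r) = r^2 + 2r + 1.
Then g(r+1) = g(r) + (2r + 3) = (r^2 + 2r + 1) + (2r + 3) = r^2 + 4r + 4,
and (r+1)^2 + 2·(r+1) + 1 = r^2 + 4r + 4.
This completes the inductive step, so g(m) = m^2 + 2m + 1 for all m ≥ 0.

g(m) = m^2 + 2m + 1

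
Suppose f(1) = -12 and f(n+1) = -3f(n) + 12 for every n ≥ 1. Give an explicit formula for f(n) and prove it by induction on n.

Claim: f(n) = 5·(-3)^n + 3.

Base case: f(1) = -12, and 5·(-3)^1 + 3 = -15 + 3 = -12.
Assume f(m) = 5·(-3)^m + 3 for some m ≥ 1.
Then f(m+1) = -3f(m) + 12 = -3·(5·(-3)^m + 3) + 12 = -15·(-3)^m − 9 + 12 = 5·(-3)^{m+1} + 3.
This completes the inductive step, so f(n) = 5·(-3)^n + 3 for all n ≥ 1.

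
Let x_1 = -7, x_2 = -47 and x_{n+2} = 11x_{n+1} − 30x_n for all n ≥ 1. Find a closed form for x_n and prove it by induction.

Claim: x_n = 5^n − 2·6^n.

Base cases: x_1 = -7 and 5^1 − 2·6^1 = -7; x_2 = -47 and 5^2 − 2·6^2 = -47.
Assume x_j = 5^j − 2·6^j for all 1 ≤ j ≤ k, where k ≥ 2.
Then x_{k+1} = 11x_k − 30x_{k−1} = 11·(5^k − 2·6^k) − 30·(5^{k−1} − 2·6^{k−1}) = (11·5 − 30)5^{k−1} − 2·(11·6 − 30)6^{k−1} = 25·5^{k−1} − 72·6^{k−1} = 5^{k+1} − 2·6^{k+1}.
By strong induction, x_n = 5^n − 2·6^n for all n ≥ 1.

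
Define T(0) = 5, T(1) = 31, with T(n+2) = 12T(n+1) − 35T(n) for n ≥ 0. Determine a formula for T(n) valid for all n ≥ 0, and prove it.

Claim: T(n) = 3·7^n + 2·5^n.

Base cases: T(0) = 5 and 3·7^0 + 2·5^0 = 5; T(1) = 31 and 3·7^1 + 2·5^1 = 31.
Assume T(j) = 3·7^j + 2·5^j for all 0 ≤ j ≤ m, where m ≥ 1.
Then T(m+1) = 12T(m) − 35T(m−1) = 12·(3·7^m + 2·5^m) − 35·(3·7^{m−1} + 2·5^{m−1}) = 3·(12·7 − 35)7^{m−1} + 2·(12·5 − 35)5^{m−1} = 147·7^{m−1} + 50·5^{m−1} = 3·7^{m+1} + 2·5^{m+1}.
Hence T(n) = 3·7^n + 2·5^n for every n ≥ 0, by strong induction.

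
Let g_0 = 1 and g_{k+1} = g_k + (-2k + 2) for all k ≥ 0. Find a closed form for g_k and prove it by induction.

Claim: g_k = -k^2 + 3k + 1.

Base case: g_0 = 1, and -0^2 + 3·0 + 1 = 1.
Assume g_r = -r^2 + 3r + 1.
Then g_{r+1} = g_r + (-2r + 2) = (-r^2 + 3r + 1) + (-2r + 2) = -r^2 + r + 3,
and -(r+1)^2 + 3·(r+1) + 1 = -r^2 + r + 3.
By induction, g_k = -k^2 + 3k + 1 for all k ≥ 0.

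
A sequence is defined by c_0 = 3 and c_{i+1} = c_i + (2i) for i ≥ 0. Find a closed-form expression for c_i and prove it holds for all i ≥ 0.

Claim: c_i = i^2 − i + 3.

Base case: c_0 = 3, and 0^2 − 0 + 3 = 3.
Assume c_k = k^2 − k + 3.
Then c_{k+1} = c_k + (2k) = (k^2 − k + 3) + (2k) = k^2 + k + 3,
and (k+1)^2 − (k+1) + 3 = k^2 + k + 3.
By induction, c_i = i^2 − i + 3 for all i ≥ 0.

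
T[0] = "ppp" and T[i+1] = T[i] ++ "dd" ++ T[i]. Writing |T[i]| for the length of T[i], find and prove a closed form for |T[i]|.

Claim: |T[i]| = 5·2^i − 2.

Base case: |T[0]| = 3, and 5·2^0 − 2 = 3.
Assume |T[r]| = 5·2^r − 2.
Then |T[r+1]| = |T[r]| + 2 + |T[r]| = 2|T[r]| + 2 = 2(5·2^r − 2) + 2 = 5·2^{r+1} − 4 + 2 = 5·2^{r+1} − 2.
So the formula holds for r+1, and by induction |T[i]| = 5·2^i − 2 for all i ≥ 0.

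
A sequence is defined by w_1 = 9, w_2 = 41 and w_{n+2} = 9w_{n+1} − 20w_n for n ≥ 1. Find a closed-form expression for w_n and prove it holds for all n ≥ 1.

Claim: w_n = 4^n + 5^n.

Base cases: w_1 = 9 and 4^1 + 5^1 = 9; w_2 = 41 and 4^2 + 5^2 = 41.
Assume w_i = 4^i + 5^i for all 1 ≤ i ≤ j, where j ≥ 2.
Then w_{j+1} = 9w_j − 20w_{j−1} = 9·(4^j + 5^j) − 20·(4^{j−1} + 5^{j−1}) = (9·4 − 20)4^{j−1} + (9·5 − 20)5^{j−1} = 16·4^{j−1} + 25·5^{j−1} = 4^{j+1} + 5^{j+1}.
So the formula holds for j+1, and by strong induction w_n = 4^n + 5^n for all n ≥ 1.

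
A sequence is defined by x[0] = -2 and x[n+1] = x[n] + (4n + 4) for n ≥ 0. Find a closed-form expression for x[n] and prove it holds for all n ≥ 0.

Claim: x[n] = 2n^2 + 2n − 2.

Base case: x[0] = -2, and 2·0^2 + 2·0 − 2 = -2.
Assume x[r] = 2r^2 + 2r − 2.
Then x[r+1] = x[r] + (4r + 4) = (2r^2 + 2r − 2) + (4r + 4) = 2r^2 + 6r + 2,
and 2·(r+1)^2 + 2·(r+1) − 2 = 2r^2 + 6r + 2.
Hence x[n] = 2n^2 + 2n − 2 for every n ≥ 0, by induction.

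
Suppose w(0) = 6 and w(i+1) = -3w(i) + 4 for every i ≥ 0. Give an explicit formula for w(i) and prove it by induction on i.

Claim: w(i) = 5·(-3)^i + 1.

Base case: w(0) = 6, and 5·(-3)^0 + 1 = 5 + 1 = 6.
Assume w(k) = 5·(-3)^k + 1 for some k ≥ 0.
Then w(k+1) = -3w(k) + 4 = -3·(5·(-3)^k + 1) + 4 = -15·(-3)^k − 3 + 4 = 5·(-3)^{k+1} + 1.
This completes the inductive step, so w(i) = 5·(-3)^i + 1 for all i ≥ 0.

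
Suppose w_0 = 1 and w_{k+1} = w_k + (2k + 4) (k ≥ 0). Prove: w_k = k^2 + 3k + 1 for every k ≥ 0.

Base case: w_0 = 1, and 0^2 + 3·0 + 1 = 1.
Assume w_m = m^2 + 3m + 1.
Then w_{m+1} = w_m + (2m + 4) = (m^2 + 3m + 1) + (2m + 4) = m^2 + 5m + 5,
and (m+1)^2 + 3·(m+1) + 1 = m^2 + 5m + 5.
This completes the inductive step, so w_k = k^2 + 3k + 1 for all k ≥ 0.

w_k = k^2 + 3k + 1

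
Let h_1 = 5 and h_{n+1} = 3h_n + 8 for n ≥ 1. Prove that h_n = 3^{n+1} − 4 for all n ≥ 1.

Base case: h_1 = 5, and 3^{1+1} − 4 = 9 − 4 = 5.
Assume h_j = 3^{j+1} − 4 for some j ≥ 1.
Then h_{j+1} = 3h_j + 8 = 3·(3^{j+1} − 4) + 8 = 3^{j+2} − 12 + 8 = 3^{j+2} − 4.
By induction, h_n = 3^{n+1} − 4 for all n ≥ 1.

h_n = 3^{n+1} − 4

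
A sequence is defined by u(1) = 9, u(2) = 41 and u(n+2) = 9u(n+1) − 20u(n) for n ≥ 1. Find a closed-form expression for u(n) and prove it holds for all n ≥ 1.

Claim: u(n) = 4^n + 5^n.

Base cases: u(1) = 9 and 4^1 + 5^1 = 9; u(2) = 41 and 4^2 + 5^2 = 41.
Assume u(j) = 4^j + 5^j for all 1 ≤ j ≤ k, where k ≥ 2.
Then u(k+1) = 9u(k) − 20u(k−1) = 9·(4^k + 5^k) − 20·(4^{k−1} + 5^{k−1}) = (9·4 − 20)4^{k−1} + (9·5 − 20)5^{k−1} = 16·4^{k−1} + 25·5^{k−1} = 4^{k+1} + 5^{k+1}.
This completes the inductive step, so u(n) = 4^n + 5^n for all n ≥ 1.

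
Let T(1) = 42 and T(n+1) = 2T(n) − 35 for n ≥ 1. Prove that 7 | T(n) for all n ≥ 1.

Base case: T(1) = 42 = 7·6, so 7 | T(1).
Assume 7 | T(r), so T(r) = 7t for some integer t.
Then T(r+1) = 2T(r) − 35 = 2·(7t) − 35 = 7(2t − 5), so 7 | T(r+1).
This completes the inductive step, so 7 | T(n) for all n ≥ 1.

7 | T(n)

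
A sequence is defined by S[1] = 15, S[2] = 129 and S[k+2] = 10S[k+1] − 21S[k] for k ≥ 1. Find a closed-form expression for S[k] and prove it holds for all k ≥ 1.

Claim: S[k] = 3·7^k − 2·3^k.

Base cases: S[1] = 15 and 3·7^1 − 2·3^1 = 15; S[2] = 129 and 3·7^2 − 2·3^2 = 129.
Assume S[j] = 3·7^j − 2·3^j for all 1 ≤ j ≤ r, where r ≥ 2.
Then S[r+1] = 10S[r] − 21S[r−1] = 10·(3·7^r − 2·3^r) − 21·(3·7^{r−1} − 2·3^{r−1}) = 3·(10·7 − 21)7^{r−1} − 2·(10·3 − 21)3^{r−1} = 147·7^{r−1} − 18·3^{r−1} = 3·7^{r+1} − 2·3^{r+1}.
Hence S[k] = 3·7^k − 2·3^k for every k ≥ 1, by strong induction.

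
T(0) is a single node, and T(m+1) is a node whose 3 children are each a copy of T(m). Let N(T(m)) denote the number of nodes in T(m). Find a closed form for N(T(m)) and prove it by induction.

Claim: N(T(m)) = (3^{m+1} − 1)/2.

Base case: N(T(0)) = 1, and (3^{0+1} − 1)/2 = 1.
Assume N(T(j)) = (3^{j+1} − 1)/2.
Then N(T(j+1)) = 1 + 3N(T(j)) = 1 + 3·(3^{j+1} − 1)/2 = 1 + (3^{j+2} − 3)/2 = (2 + 3^{j+2} − 3)/2 = (3^{j+2} − 1)/2.
This completes the inductive step, so N(T(m)) = (3^{m+1} − 1)/2 for all m ≥ 0.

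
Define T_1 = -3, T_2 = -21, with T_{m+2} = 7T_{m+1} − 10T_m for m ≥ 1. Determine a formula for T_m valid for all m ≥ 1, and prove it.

Claim: T_m = 2^m − 5^m.

Base cases: T_1 = -3 and 2^1 − 5^1 = -3; T_2 = -21 and 2^2 − 5^2 = -21.
Assume T_j = 2^j − 5^j for all 1 ≤ j ≤ r, where r ≥ 2.
Then T_{r+1} = 7T_r − 10T_{r−1} = 7·(2^r − 5^r) − 10·(2^{r−1} − 5^{r−1}) = (7·2 − 10)2^{r−1} − (7·5 − 10)5^{r−1} = 4·2^{r−1} − 25·5^{r−1} = 2^{r+1} − 5^{r+1}.
This completes the inductive step, so T_m = 2^m − 5^m for all m ≥ 1.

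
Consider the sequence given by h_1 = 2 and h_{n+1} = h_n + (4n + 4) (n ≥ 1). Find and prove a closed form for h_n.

Claim: h_n = 2n^2 + 2n − 2.

Base case: h_1 = 2, and 2·1^2 + 2·1 − 2 = 2.
Assume h_m = 2m^2 + 2m − 2.
Then h_{m+1} = h_m + (4m + 4) = (2m^2 + 2m − 2) + (4m + 4) = 2m^2 + 6m + 2,
and 2·(m+1)^2 + 2·(m+1) − 2 = 2m^2 + 6m + 2.
By induction, h_n = 2n^2 + 2n − 2 for all n ≥ 1.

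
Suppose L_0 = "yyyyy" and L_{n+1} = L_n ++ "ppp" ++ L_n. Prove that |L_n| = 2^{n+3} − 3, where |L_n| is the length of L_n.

Base case: |L_0| = 5, and 2^{0+3} − 3 = 5.
Assume |L_j| = 2^{j+3} − 3.
Then |L_{j+1}| = |L_j| + 3 + |L_j| = 2|L_j| + 3 = 2(2^{j+3} − 3) + 3 = 2^{j+1+3} − 6 + 3 = 2^{j+1+3} − 3.
This completes the inductive step, so |L_n| = 2^{n+3} − 3 for all n ≥ 0.

|L_n| = 2^{n+3} − 3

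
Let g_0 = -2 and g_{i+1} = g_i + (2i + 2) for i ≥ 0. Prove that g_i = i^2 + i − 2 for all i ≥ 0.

Base case: g_0 = -2, and 0^2 + 0 − 2 = -2.
Assume g_k = k^2 + k − 2.
Then g_{k+1} = g_k + (2k + 2) = (k^2 + k − 2) + (2k + 2) = k^2 + 3k,
and (k+1)^2 + (k+1) − 2 = k^2 + 3k.
By induction, g_i = i^2 + i − 2 for all i ≥ 0.

g_i = i^2 + i − 2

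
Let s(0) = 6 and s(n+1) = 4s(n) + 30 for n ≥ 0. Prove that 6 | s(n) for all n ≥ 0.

Base case: s(0) = 6 = 6·1, so 6 | s(0).
Assume 6 | s(k), so s(k) = 6t for some integer t.
Then s(k+1) = 4s(k) + 30 = 4·(6t) + 30 = 6(4t + 5), so 6 | s(k+1).
So the property holds for k+1, and by induction 6 | s(n) for all n ≥ 0.

6 | s(n)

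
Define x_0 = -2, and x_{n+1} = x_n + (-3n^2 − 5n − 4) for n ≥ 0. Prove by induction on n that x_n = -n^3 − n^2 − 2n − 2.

Base case: x_0 = -2, and -0^3 − 0^2 − 2·0 − 2 = -2.
Assume x_r = -r^3 − r^2 − 2r − 2.
Then x_{r+1} = x_r + (-3r^2 − 5r − 4) = (-r^3 − r^2 − 2r − 2) + (-3r^2 − 5r − 4) = -r^3 − 4r^2 − 7r − 6,
and -(r+1)^3 − (r+1)^2 − 2·(r+1) − 2 = -r^3 − 4r^2 − 7r − 6.
This completes the inductive step, so x_n = -n^3 − n^2 − 2n − 2 for all n ≥ 0.

x_n = -n^3 − n^2 − 2n − 2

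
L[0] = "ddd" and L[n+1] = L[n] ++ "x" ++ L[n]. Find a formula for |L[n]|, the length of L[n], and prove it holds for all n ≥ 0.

Claim: |L[n]| = 2^{n+2} − 1.

Base case: |L[0]| = 3, and 2^{0+2} − 1 = 3.
Assume |L[r]| = 2^{r+2} − 1.
Then |L[r+1]| = |L[r]| + 1 + |L[r]| = 2|L[r]| + 1 = 2(2^{r+2} − 1) + 1 = 2^{r+3} − 2 + 1 = 2^{r+3} − 1.
So the formula holds for r+1, and by induction |L[n]| = 2^{n+2} − 1 for all n ≥ 0.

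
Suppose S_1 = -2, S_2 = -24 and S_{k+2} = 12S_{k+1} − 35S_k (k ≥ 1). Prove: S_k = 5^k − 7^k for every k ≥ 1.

Base cases: S_1 = -2 and 5^1 − 7^1 = -2; S_2 = -24 and 5^2 − 7^2 = -24.
Assume S_i = 5^i − 7^i for all 1 ≤ i ≤ j, where j ≥ 2.
Then S_{j+1} = 12S_j − 35S_{j−1} = 12·(5^j − 7^j) − 35·(5^{j−1} − 7^{j−1}) = (12·5 − 35)5^{j−1} − (12·7 − 35)7^{j−1} = 25·5^{j−1} − 49·7^{j−1} = 5^{j+1} − 7^{j+1}.
Hence S_k = 5^k − 7^k for every k ≥ 1, by strong induction.

S_k = 5^k − 7^k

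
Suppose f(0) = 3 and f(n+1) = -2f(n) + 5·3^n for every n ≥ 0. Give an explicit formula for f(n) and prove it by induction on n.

Claim: f(n) = 2·(-2)^n + 3^n.

Base case: f(0) = 3, and 2·(-2)^0 + 3^0 = 2 + 1 = 3.
Assume f(r) = 2·(-2)^r + 3^r for some r ≥ 0.
Then f(r+1) = -2f(r) + 5·3^r = -2·(2·(-2)^r + 3^r) + 5·3^r = 2·(-2)^{r+1} − 2·3^r + 5·3^r = 2·(-2)^{r+1} + 3·3^r = 2·(-2)^{r+1} + 3^{r+1}.
So the formula holds for r+1, and by induction f(n) = 2·(-2)^n + 3^n for all n ≥ 0.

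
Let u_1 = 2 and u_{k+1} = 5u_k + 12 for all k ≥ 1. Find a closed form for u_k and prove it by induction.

Claim: u_k = 5^k − 3.

Base case: u_1 = 2, and 5^1 − 3 = 5 − 3 = 2.
Assume u_j = 5^j − 3 for some j ≥ 1.
Then u_{j+1} = 5u_j + 12 = 5·(5^j − 3) + 12 = 5^{j+1} − 15 + 12 = 5^{j+1} − 3.
Hence u_k = 5^k − 3 for every k ≥ 1, by induction.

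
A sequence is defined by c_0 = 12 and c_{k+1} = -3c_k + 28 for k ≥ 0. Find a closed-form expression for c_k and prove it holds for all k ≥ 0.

Claim: c_k = 5·(-3)^k + 7.

Base case: c_0 = 12, and 5·(-3)^0 + 7 = 5 + 7 = 12.
Assume c_m = 5·(-3)^m + 7 for some m ≥ 0.
Then c_{m+1} = -3c_m + 28 = -3·(5·(-3)^m + 7) + 28 = -15·(-3)^m − 21 + 28 = 5·(-3)^{m+1} + 7.
By induction, c_k = 5·(-3)^k + 7 for all k ≥ 0.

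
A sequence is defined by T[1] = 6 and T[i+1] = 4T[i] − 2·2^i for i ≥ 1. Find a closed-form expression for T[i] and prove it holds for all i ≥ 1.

Claim: T[i] = 4^i + 2^i.

Base case: T[1] = 6, and 4^1 + 2^1 = 4 + 2 = 6.
Assume T[r] = 4^r + 2^r for some r ≥ 1.
Then T[r+1] = 4T[r] − 2·2^r = 4·(4^r + 2^r) − 2·2^r = 4^{r+1} + 4·2^r − 2·2^r = 4^{r+1} + 2·2^r = 4^{r+1} + 2^{r+1}.
This completes the inductive step, so T[i] = 4^i + 2^i for all i ≥ 1.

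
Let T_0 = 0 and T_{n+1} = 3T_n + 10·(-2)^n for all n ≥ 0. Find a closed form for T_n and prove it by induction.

Claim: T_n = 2·3^n − 2·(-2)^n.

Base case: T_0 = 0, and 2·3^0 − 2·(-2)^0 = 2 − 2 = 0.
Assume T_m = 2·3^m − 2·(-2)^m for some m ≥ 0.
Then T_{m+1} = 3T_m + 10·(-2)^m = 3·(2·3^m − 2·(-2)^m) + 10·(-2)^m = 2·3^{m+1} − 6·(-2)^m + 10·(-2)^m = 2·3^{m+1} + 4·(-2)^m = 2·3^{m+1} − 2·(-2)^{m+1}.
So the formula holds for m+1, and by induction T_n = 2·3^n − 2·(-2)^n for all n ≥ 0.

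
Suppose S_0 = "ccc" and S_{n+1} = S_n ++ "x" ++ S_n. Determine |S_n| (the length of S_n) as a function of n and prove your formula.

Claim: |S_n| = 2^{n+2} − 1.

Base case: |S_0| = 3, and 2^{0+2} − 1 = 3.
Assume |S_k| = 2^{k+2} − 1.
Then |S_{k+1}| = |S_k| + 1 + |S_k| = 2|S_k| + 1 = 2(2^{k+2} − 1) + 1 = 2^{k+3} − 2 + 1 = 2^{k+3} − 1.
So the formula holds for k+1, and by induction |S_n| = 2^{n+2} − 1 for all n ≥ 0.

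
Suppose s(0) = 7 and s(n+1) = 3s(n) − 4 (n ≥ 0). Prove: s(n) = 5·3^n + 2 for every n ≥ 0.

Base case: s(0) = 7, and 5·3^0 + 2 = 5 + 2 = 7.
Assume s(m) = 5·3^m + 2 for some m ≥ 0.
Then s(m+1) = 3s(m) − 4 = 3·(5·3^m + 2) − 4 = 15·3^m + 6 − 4 = 5·3^{m+1} + 2.
By induction, s(n) = 5·3^n + 2 for all n ≥ 0.

s(n) = 5·3^n + 2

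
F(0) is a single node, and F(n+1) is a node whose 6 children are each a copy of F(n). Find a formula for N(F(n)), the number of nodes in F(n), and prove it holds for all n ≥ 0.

Claim: N(F(n)) = (6^{n+1} − 1)/5.

Base case: N(F(0)) = 1, and (6^{0+1} − 1)/5 = 1.
Assume N(F(j)) = (6^{j+1} − 1)/5.
Then N(F(j+1)) = 1 + 6N(F(j)) = 1 + 6·(6^{j+1} − 1)/5 = 1 + (6^{j+2} − 6)/5 = (5 + 6^{j+2} − 6)/5 = (6^{j+2} − 1)/5.
By induction, N(F(n)) = (6^{n+1} − 1)/5 for all n ≥ 0.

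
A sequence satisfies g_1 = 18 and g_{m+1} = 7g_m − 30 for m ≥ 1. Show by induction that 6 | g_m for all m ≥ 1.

Base case: g_1 = 18 = 6·3, so 6 | g_1.
Assume 6 | g_r, so g_r = 6t for some integer t.
Then g_{r+1} = 7g_r − 30 = 7·(6t) − 30 = 6(7t − 5), so 6 | g_{r+1}.
By induction, 6 | g_m for all m ≥ 1.

6 | g_m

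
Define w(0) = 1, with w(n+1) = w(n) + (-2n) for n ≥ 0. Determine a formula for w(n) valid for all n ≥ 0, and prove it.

Claim: w(n) = -n^2 + n + 1.

Base case: w(0) = 1, and -0^2 + 0 + 1 = 1.
Assume w(j) = -j^2 + j + 1.
Then w(j+1) = w(j) + (-2j) = (-j^2 + j + 1) + (-2j) = -j^2 − j + 1,
and -(j+1)^2 + (j+1) + 1 = -j^2 − j + 1.
By induction, w(n) = -n^2 + n + 1 for all n ≥ 0.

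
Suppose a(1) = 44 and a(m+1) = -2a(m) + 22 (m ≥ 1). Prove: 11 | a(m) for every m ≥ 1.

Base case: a(1) = 44 = 11·4, so 11 | a(1).
Assume 11 | a(k), so a(k) = 11t for some integer t.
Then a(k+1) = -2a(k) + 22 = -2·(11t) + 22 = 11(-2t + 2), so 11 | a(k+1).
Hence 11 | a(m) for every m ≥ 1, by induction.

11 | a(m)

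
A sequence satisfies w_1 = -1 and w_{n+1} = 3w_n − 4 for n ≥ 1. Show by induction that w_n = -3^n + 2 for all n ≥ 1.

Base case: w_1 = -1, and -3^1 + 2 = -3 + 2 = -1.
Assume w_m = -3^m + 2 for some m ≥ 1.
Then w_{m+1} = 3w_m − 4 = 3·(-3^m + 2) − 4 = -3^{m+1} + 6 − 4 = -3^{m+1} + 2.
By induction, w_n = -3^n + 2 for all n ≥ 1.

w_n = -3^n + 2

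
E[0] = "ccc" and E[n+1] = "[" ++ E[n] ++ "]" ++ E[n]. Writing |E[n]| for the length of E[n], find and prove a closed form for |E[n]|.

Claim: |E[n]| = 5·2^n − 2.

Base case: |E[0]| = 3, and 5·2^0 − 2 = 3.
Assume |E[m]| = 5·2^m − 2.
Then |E[m+1]| = 1 + |E[m]| + 1 + |E[m]| = 2|E[m]| + 2 = 2(5·2^m − 2) + 2 = 5·2^{m+1} − 4 + 2 = 5·2^{m+1} − 2.
By induction, |E[n]| = 5·2^n − 2 for all n ≥ 0.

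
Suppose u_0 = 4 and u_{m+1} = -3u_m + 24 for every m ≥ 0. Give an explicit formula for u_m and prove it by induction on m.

Claim: u_m = -2·(-3)^m + 6.

Base case: u_0 = 4, and -2·(-3)^0 + 6 = -2 + 6 = 4.
Assume u_k = -2·(-3)^k + 6 for some k ≥ 0.
Then u_{k+1} = -3u_k + 24 = -3·(-2·(-3)^k + 6) + 24 = 6·(-3)^k − 18 + 24 = -2·(-3)^{k+1} + 6.
By induction, u_m = -2·(-3)^m + 6 for all m ≥ 0.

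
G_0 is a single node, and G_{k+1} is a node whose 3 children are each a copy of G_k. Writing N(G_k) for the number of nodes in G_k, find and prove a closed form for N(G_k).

Claim: N(G_k) = (3^{k+1} − 1)/2.

Base case: N(G_0) = 1, and (3^{0+1} − 1)/2 = 1.
Assume N(G_m) = (3^{m+1} − 1)/2.
Then N(G_{m+1}) = 1 + 3N(G_m) = 1 + 3·(3^{m+1} − 1)/2 = 1 + (3^{m+2} − 3)/2 = (2 + 3^{m+2} − 3)/2 = (3^{m+2} − 1)/2.
This completes the inductive step, so N(G_k) = (3^{k+1} − 1)/2 for all k ≥ 0.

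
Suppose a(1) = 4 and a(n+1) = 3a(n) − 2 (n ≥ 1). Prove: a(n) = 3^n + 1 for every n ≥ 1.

Base case: a(1) = 4, and 3^1 + 1 = 3 + 1 = 4.
Assume a(m) = 3^m + 1 for some m ≥ 1.
Then a(m+1) = 3a(m) − 2 = 3·(3^m + 1) − 2 = 3^{m+1} + 3 − 2 = 3^{m+1} + 1.
So the formula holds for m+1, and by induction a(n) = 3^n + 1 for all n ≥ 1.

a(n) = 3^n + 1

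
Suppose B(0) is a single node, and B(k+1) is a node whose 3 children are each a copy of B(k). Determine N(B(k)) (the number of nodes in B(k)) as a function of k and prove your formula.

Claim: N(B(k)) = (3^{k+1} − 1)/2.

Base case: N(B(0)) = 1, and (3^{0+1} − 1)/2 = 1.
Assume N(B(m)) = (3^{m+1} − 1)/2.
Then N(B(m+1)) = 1 + 3N(B(m)) = 1 + 3·(3^{m+1} − 1)/2 = 1 + (3^{m+2} − 3)/2 = (2 + 3^{m+2} − 3)/2 = (3^{m+2} − 1)/2.
By induction, N(B(k)) = (3^{k+1} − 1)/2 for all k ≥ 0.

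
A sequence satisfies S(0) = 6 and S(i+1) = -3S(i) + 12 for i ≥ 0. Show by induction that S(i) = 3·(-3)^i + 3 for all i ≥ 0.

Base case: S(0) = 6, and 3·(-3)^0 + 3 = 3 + 3 = 6.
Assume S(m) = 3·(-3)^m + 3 for some m ≥ 0.
Then S(m+1) = -3S(m) + 12 = -3·(3·(-3)^m + 3) + 12 = -9·(-3)^m − 9 + 12 = 3·(-3)^{m+1} + 3.
By induction, S(i) = 3·(-3)^i + 3 for all i ≥ 0.

S(i) = 3·(-3)^i + 3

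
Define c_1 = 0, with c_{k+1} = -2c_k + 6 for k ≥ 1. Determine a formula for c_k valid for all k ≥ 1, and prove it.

Claim: c_k = (-2)^k + 2.

Base case: c_1 = 0, and (-2)^1 + 2 = -2 + 2 = 0.
Assume c_j = (-2)^j + 2 for some j ≥ 1.
Then c_{j+1} = -2c_j + 6 = -2·((-2)^j + 2) + 6 = -2·(-2)^j − 4 + 6 = (-2)^{j+1} + 2.
By induction, c_k = (-2)^k + 2 for all k ≥ 1.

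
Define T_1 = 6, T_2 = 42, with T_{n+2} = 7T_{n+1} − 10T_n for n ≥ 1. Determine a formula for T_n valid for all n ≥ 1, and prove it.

Claim: T_n = 2·5^n − 2·2^n.

Base cases: T_1 = 6 and 2·5^1 − 2·2^1 = 6; T_2 = 42 and 2·5^2 − 2·2^2 = 42.
Assume T_j = 2·5^j − 2·2^j for all 1 ≤ j ≤ m, where m ≥ 2.
Then T_{m+1} = 7T_m − 10T_{m−1} = 7·(2·5^m − 2·2^m) − 10·(2·5^{m−1} − 2·2^{m−1}) = 2·(7·5 − 10)5^{m−1} − 2·(7·2 − 10)2^{m−1} = 50·5^{m−1} − 8·2^{m−1} = 2·5^{m+1} − 2·2^{m+1}.
Hence T_n = 2·5^n − 2·2^n for every n ≥ 1, by strong induction.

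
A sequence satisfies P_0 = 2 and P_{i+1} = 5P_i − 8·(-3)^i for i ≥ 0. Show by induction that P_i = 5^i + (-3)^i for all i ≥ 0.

Base case: P_0 = 2, and 5^0 + (-3)^0 = 1 + 1 = 2.
Assume P_r = 5^r + (-3)^r for some r ≥ 0.
Then P_{r+1} = 5P_r − 8·(-3)^r = 5·(5^r + (-3)^r) − 8·(-3)^r = 5^{r+1} + 5·(-3)^r − 8·(-3)^r = 5^{r+1} − 3·(-3)^r = 5^{r+1} + (-3)^{r+1}.
By induction, P_i = 5^i + (-3)^i for all i ≥ 0.

P_i = 5^i + (-3)^i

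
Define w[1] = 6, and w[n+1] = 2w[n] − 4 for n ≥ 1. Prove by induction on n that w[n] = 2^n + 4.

Base case: w[1] = 6, and 2^1 + 4 = 2 + 4 = 6.
Assume w[k] = 2^k + 4 for some k ≥ 1.
Then w[k+1] = 2w[k] − 4 = 2·(2^k + 4) − 4 = 2^{k+1} + 8 − 4 = 2^{k+1} + 4.
So the formula holds for k+1, and by induction w[n] = 2^n + 4 for all n ≥ 1.

w[n] = 2^n + 4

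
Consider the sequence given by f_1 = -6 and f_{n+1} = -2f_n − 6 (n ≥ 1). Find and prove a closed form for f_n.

Claim: f_n = 2·(-2)^n − 2.

Base case: f_1 = -6, and 2·(-2)^1 − 2 = -4 − 2 = -6.
Assume f_m = 2·(-2)^m − 2 for some m ≥ 1.
Then f_{m+1} = -2f_m − 6 = -2·(2·(-2)^m − 2) − 6 = -4·(-2)^m + 4 − 6 = 2·(-2)^{m+1} − 2.
By induction, f_n = 2·(-2)^n − 2 for all n ≥ 1.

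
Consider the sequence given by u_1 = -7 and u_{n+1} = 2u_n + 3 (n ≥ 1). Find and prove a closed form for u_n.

Claim: u_n = -2^{n+1} − 3.

Base case: u_1 = -7, and -2^{1+1} − 3 = -4 − 3 = -7.
Assume u_m = -2^{m+1} − 3 for some m ≥ 1.
Then u_{m+1} = 2u_m + 3 = 2·(-2^{m+1} − 3) + 3 = -2^{m+2} − 6 + 3 = -2^{m+2} − 3.
Hence u_n = -2^{n+1} − 3 for every n ≥ 1, by induction.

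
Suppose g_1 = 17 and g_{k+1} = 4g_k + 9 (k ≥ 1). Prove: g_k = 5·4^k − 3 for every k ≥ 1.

Base case: g_1 = 17, and 5·4^1 − 3 = 20 − 3 = 17.
Assume g_m = 5·4^m − 3 for some m ≥ 1.
Then g_{m+1} = 4g_m + 9 = 4·(5·4^m − 3) + 9 = 20·4^m − 12 + 9 = 5·4^{m+1} − 3.
This completes the inductive step, so g_k = 5·4^k − 3 for all k ≥ 1.

g_k = 5·4^k − 3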